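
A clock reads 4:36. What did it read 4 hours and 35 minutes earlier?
Starting time: 4:36 = 276 total minutes past 12:00
Subtracting: 4 hours and 35 minutes = 275 minutes
276 - 275 = 1 minutes
= 1 minute past 12:00 = 12:01

Final answer: 12:01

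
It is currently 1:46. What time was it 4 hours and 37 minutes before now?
Starting time: 1:46 = 106 total minutes past 12:00
Subtracting: 4 hours and 37 minutes = 277 minutes
106 - 277 = -171 (negative, add 12 hours = 720) = 549 minutes
= 9 hours and 9 minutes past 12:00 = 9:09

Final answer: 9:09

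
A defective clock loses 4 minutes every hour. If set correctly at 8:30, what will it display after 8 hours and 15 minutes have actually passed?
For every 60 true minutes, the faulty clock advances 60 - 4 = 56 minutes.
True elapsed: 8 hours and 15 minutes = 495 minutes.
Faulty clock advances: 495 x 56/60 = 462 minutes (drift: 33 minutes behind).
Shown time: 8:30 + 462 minutes = 4:12.

Final answer: 4:12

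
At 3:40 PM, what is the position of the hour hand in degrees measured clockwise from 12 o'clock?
The hour hand moves 30 degrees per hour and 0.5 degrees per minute.
At 3:40: (3) x 30 + 40 x 0.5 = 90 + 20 = 110 degrees

Final answer: 110 degrees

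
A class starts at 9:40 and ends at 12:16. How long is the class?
From 9:40 to 12:16:
(12 x 60 + 16) - (9 x 60 + 40) = 736 - 580 = 156 minutes
= 2 hours and 36 minutes

Final answer: 2 hours and 36 minutes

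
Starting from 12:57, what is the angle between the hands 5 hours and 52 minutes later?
First find the time 5 hours and 52 minutes after 12:57.
Total minutes: 12 x 60 + 57 + 5 x 60 + 52 = 1129.
1129 mod 720 = 409 minutes = 6:49.
Now compute the angle at 6:49:
Hour hand: 6 x 30 + 49 x 0.5 = 204.5 degrees
Minute hand: 49 x 6 = 294 degrees
Difference: |204.5 - 294| = 89.5 degrees
The angle is 89.5 degrees

Final answer: 89.5 degrees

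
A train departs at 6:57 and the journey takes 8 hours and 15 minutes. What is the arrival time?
Starting time: 6:57
Adding 15 minutes to 57 minutes: 57 + 15 = 72 minutes = 1 hour and 12 minutes
Adding 8 hours: 6 + 8 + 1 (carry) = 15 - 12 = 3
Final time: 3:12

Final answer: 3:12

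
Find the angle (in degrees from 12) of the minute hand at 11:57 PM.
The minute hand moves 6 degrees per minute.
At 11:57: 57 x 6 = 342 degrees

Final answer: 342 degrees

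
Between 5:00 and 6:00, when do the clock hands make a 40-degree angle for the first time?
At t minutes past 5:00, the hour hand is at 30 x 5 + 0.5t degrees and the minute hand is at 6t degrees.
The smaller angle between them is 40 degrees when |30H - 5.5t| = 40 or |30H - 5.5t| = 320.
With H = 5, solve 30 x 5 - 5.5t = +/- target for each target:
  t = (30 x 5 - 40) / 5.5 = 20
  t = (30 x 5 + 40) / 5.5 = 34.55
  t = (30 x 5 - 320) / 5.5 = -30.91 (outside (0, 60))
  t = (30 x 5 + 320) / 5.5 = 85.45 (outside (0, 60))
Valid solutions in (0, 60): {20, 34.55} minutes.
The first occurrence is t = 20 minutes.
The hands form a 40-degree angle at 20 minutes past 5:00.

Final answer: 20 minutes past 5:00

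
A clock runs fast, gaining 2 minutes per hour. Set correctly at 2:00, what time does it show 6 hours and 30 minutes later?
For every 60 true minutes, the faulty clock advances 60 + 2 = 62 minutes.
True elapsed: 6 hours and 30 minutes = 390 minutes.
Faulty clock advances: 390 x 62/60 = 403 minutes (drift: 13 minutes ahead).
Shown time: 2:00 + 403 minutes = 8:43.

Final answer: 8:43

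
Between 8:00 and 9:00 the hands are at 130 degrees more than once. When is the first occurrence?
At t minutes past 8:00, the hour hand is at 30 x 8 + 0.5t degrees and the minute hand is at 6t degrees.
The smaller angle between them is 130 degrees when |30H - 5.5t| = 130 or |30H - 5.5t| = 230.
With H = 8, solve 30 x 8 - 5.5t = +/- target for each target:
  t = (30 x 8 - 130) / 5.5 = 20
  t = (30 x 8 + 130) / 5.5 = 67.27 (outside (0, 60))
  t = (30 x 8 - 230) / 5.5 = 1.82
  t = (30 x 8 + 230) / 5.5 = 85.45 (outside (0, 60))
Valid solutions in (0, 60): {1.82, 20} minutes.
The first occurrence is t = 1.82 minutes.
The hands form a 130-degree angle at 1.82 minutes past 8:00.

Final answer: 1.82 minutes past 8:00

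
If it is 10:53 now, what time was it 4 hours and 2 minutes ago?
Starting time: 10:53 = 653 total minutes past 12:00
Subtracting: 4 hours and 2 minutes = 242 minutes
653 - 242 = 411 minutes
= 6 hours and 51 minutes past 12:00 = 6:51

Final answer: 6:51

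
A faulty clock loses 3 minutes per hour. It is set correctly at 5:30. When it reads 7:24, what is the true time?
For every 60 true minutes, the faulty clock advances 57 minutes, so 1 faulty-clock minute corresponds to 60/57 true minutes.
From 5:30 to 7:24 on the faulty dial is 114 minutes.
True elapsed: 114 x 60/57 = 120 minutes = 2 hours.
True time: 5:30 + 2 hours = 7:30.

Final answer: 7:30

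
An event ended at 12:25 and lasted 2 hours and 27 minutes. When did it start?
Starting time: 12:25 = 25 total minutes past 12:00
Subtracting: 2 hours and 27 minutes = 147 minutes
25 - 147 = -122 (negative, add 12 hours = 720) = 598 minutes
= 9 hours and 58 minutes past 12:00 = 9:58

Final answer: 9:58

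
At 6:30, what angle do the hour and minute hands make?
Hour hand position: 6 x 30 + 30 x 0.5 = 195 degrees
Minute hand position: 30 x 6 = 180 degrees
Difference: |195 - 180| = 15 degrees
The angle between the hands is 15 degrees

Final answer: 15 degrees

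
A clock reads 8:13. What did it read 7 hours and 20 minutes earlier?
Starting time: 8:13 = 493 total minutes past 12:00
Subtracting: 7 hours and 20 minutes = 440 minutes
493 - 440 = 53 minutes
= 53 minutes past 12:00 = 12:53

Final answer: 12:53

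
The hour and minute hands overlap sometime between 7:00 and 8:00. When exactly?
The minute hand gains 5.5 degrees per minute on the hour hand.
At 7:00, the hour hand is at 210 degrees and the minute hand is at 0 degrees.
The gap is 210 degrees. Time to close: 210/5.5 = 60 x 7/11 = 38.18 minutes.
The hands overlap at 38.18 minutes past 7:00.

Final answer: 38.18 minutes past 7:00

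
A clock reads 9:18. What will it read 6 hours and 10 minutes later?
Starting time: 9:18
Adding 10 minutes to 18 minutes: 18 + 10 = 28 minutes
Adding 6 hours: 9 + 6 = 15 - 12 = 3
Final time: 3:28

Final answer: 3:28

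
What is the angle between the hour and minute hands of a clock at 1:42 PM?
Hour hand position: 1 x 30 + 42 x 0.5 = 51 degrees
Minute hand position: 42 x 6 = 252 degrees
Difference: |51 - 252| = 201 degrees
Since 201 > 180, the smaller angle is 360 - 201 = 159 degrees

Final answer: 159 degrees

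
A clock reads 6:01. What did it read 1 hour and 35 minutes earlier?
Starting time: 6:01 = 361 total minutes past 12:00
Subtracting: 1 hour and 35 minutes = 95 minutes
361 - 95 = 266 minutes
= 4 hours and 26 minutes past 12:00 = 4:26

Final answer: 4:26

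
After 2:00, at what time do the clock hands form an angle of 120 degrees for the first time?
At t minutes past 2:00, the hour hand is at 30 x 2 + 0.5t degrees and the minute hand is at 6t degrees.
The smaller angle between them is 120 degrees when |30H - 5.5t| = 120 or |30H - 5.5t| = 240.
With H = 2, solve 30 x 2 - 5.5t = +/- target for each target:
  t = (30 x 2 - 120) / 5.5 = -10.91 (outside (0, 60))
  t = (30 x 2 + 120) / 5.5 = 32.73
  t = (30 x 2 - 240) / 5.5 = -32.73 (outside (0, 60))
  t = (30 x 2 + 240) / 5.5 = 54.55
Valid solutions in (0, 60): {32.73, 54.55} minutes.
The first occurrence is t = 32.73 minutes.
The hands form a 120-degree angle at 32.73 minutes past 2:00.

Final answer: 32.73 minutes past 2:00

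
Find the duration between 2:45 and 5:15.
From 2:45 to 5:15:
(5 x 60 + 15) - (2 x 60 + 45) = 315 - 165 = 150 minutes
= 2 hours and 30 minutes

Final answer: 2 hours and 30 minutes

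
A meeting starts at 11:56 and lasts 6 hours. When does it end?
Starting time: 11:56
Adding 0 minutes to 56 minutes: 56 + 0 = 56 minutes
Adding 6 hours: 11 + 6 = 17 - 12 = 5
Final time: 5:56

Final answer: 5:56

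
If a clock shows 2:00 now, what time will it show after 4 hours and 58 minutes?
Starting time: 2:00
Adding 58 minutes to 0 minutes: 0 + 58 = 58 minutes
Adding 4 hours: 2 + 4 = 6
Final time: 6:58

Final answer: 6:58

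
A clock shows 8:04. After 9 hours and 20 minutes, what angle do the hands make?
First find the time 9 hours and 20 minutes after 8:04.
Total minutes: 8 x 60 + 4 + 9 x 60 + 20 = 1044.
1044 mod 720 = 324 minutes = 5:24.
Now compute the angle at 5:24:
Hour hand: 5 x 30 + 24 x 0.5 = 162 degrees
Minute hand: 24 x 6 = 144 degrees
Difference: |162 - 144| = 18 degrees
The angle is 18 degrees

Final answer: 18 degrees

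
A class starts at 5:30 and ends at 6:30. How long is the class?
From 5:30 to 6:30:
(6 x 60 + 30) - (5 x 60 + 30) = 390 - 330 = 60 minutes
= 1 hour

Final answer: 1 hour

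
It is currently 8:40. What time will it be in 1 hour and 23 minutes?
Starting time: 8:40
Adding 23 minutes to 40 minutes: 40 + 23 = 63 minutes = 1 hour and 3 minutes
Adding 1 hour: 8 + 1 + 1 (carry) = 10
Final time: 10:03

Final answer: 10:03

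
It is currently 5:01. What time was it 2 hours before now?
Starting time: 5:01 = 301 total minutes past 12:00
Subtracting: 2 hours = 120 minutes
301 - 120 = 181 minutes
= 3 hours and 1 minute past 12:00 = 3:01

Final answer: 3:01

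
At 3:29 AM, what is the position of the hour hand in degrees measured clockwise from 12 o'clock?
The hour hand moves 30 degrees per hour and 0.5 degrees per minute.
At 3:29: (3) x 30 + 29 x 0.5 = 90 + 14.5 = 104.5 degrees

Final answer: 104.5 degrees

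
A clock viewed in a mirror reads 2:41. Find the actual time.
Reflection across the vertical (12-6) axis maps a hand at angle A degrees to (360 - A) degrees, which sends a reading of T minutes past 12:00 to (720 - T) minutes past 12:00.
Mirror reads 2:41 = 161 minutes past 12:00.
Actual time: (720 - 161) mod 720 = 559 minutes = 9:19.

Final answer: 9:19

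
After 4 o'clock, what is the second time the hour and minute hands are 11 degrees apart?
At t minutes past 4:00, the hour hand is at 30 x 4 + 0.5t degrees and the minute hand is at 6t degrees.
The smaller angle between them is 11 degrees when |30H - 5.5t| = 11 or |30H - 5.5t| = 349.
With H = 4, solve 30 x 4 - 5.5t = +/- target for each target:
  t = (30 x 4 - 11) / 5.5 = 19.82
  t = (30 x 4 + 11) / 5.5 = 23.82
  t = (30 x 4 - 349) / 5.5 = -41.64 (outside (0, 60))
  t = (30 x 4 + 349) / 5.5 = 85.27 (outside (0, 60))
Valid solutions in (0, 60): {19.82, 23.82} minutes.
The second occurrence is t = 23.82 minutes.
The hands form a 11-degree angle at 23.82 minutes past 4:00.

Final answer: 23.82 minutes past 4:00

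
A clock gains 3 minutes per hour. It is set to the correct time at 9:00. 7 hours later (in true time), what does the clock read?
For every 60 true minutes, the faulty clock advances 60 + 3 = 63 minutes.
True elapsed: 7 hours = 420 minutes.
Faulty clock advances: 420 x 63/60 = 441 minutes (drift: 21 minutes ahead).
Shown time: 9:00 + 441 minutes = 4:21.

Final answer: 4:21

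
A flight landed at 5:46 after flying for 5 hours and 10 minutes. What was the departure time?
Starting time: 5:46 = 346 total minutes past 12:00
Subtracting: 5 hours and 10 minutes = 310 minutes
346 - 310 = 36 minutes
= 36 minutes past 12:00 = 12:36

Final answer: 12:36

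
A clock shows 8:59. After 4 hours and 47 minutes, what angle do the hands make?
First find the time 4 hours and 47 minutes after 8:59.
Total minutes: 8 x 60 + 59 + 4 x 60 + 47 = 826.
826 mod 720 = 106 minutes = 1:46.
Now compute the angle at 1:46:
Hour hand: 1 x 30 + 46 x 0.5 = 53 degrees
Minute hand: 46 x 6 = 276 degrees
Difference: |53 - 276| = 223 degrees
Smaller angle: 360 - 223 = 137 degrees

Final answer: 137 degrees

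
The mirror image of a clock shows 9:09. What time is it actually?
Reflection across the vertical (12-6) axis maps a hand at angle A degrees to (360 - A) degrees, which sends a reading of T minutes past 12:00 to (720 - T) minutes past 12:00.
Mirror reads 9:09 = 549 minutes past 12:00.
Actual time: (720 - 549) mod 720 = 171 minutes = 2:51.

Final answer: 2:51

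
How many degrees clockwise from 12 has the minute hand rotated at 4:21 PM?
The minute hand moves 6 degrees per minute.
At 4:21: 21 x 6 = 126 degrees

Final answer: 126 degrees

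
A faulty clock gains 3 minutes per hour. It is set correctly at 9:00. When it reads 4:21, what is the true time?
For every 60 true minutes, the faulty clock advances 63 minutes, so 1 faulty-clock minute corresponds to 60/63 true minutes.
From 9:00 to 4:21 on the faulty dial is 441 minutes.
True elapsed: 441 x 60/63 = 420 minutes = 7 hours.
True time: 9:00 + 7 hours = 4:00.

Final answer: 4:00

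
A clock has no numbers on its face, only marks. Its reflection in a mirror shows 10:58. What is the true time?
Reflection across the vertical (12-6) axis maps a hand at angle A degrees to (360 - A) degrees, which sends a reading of T minutes past 12:00 to (720 - T) minutes past 12:00.
Mirror reads 10:58 = 658 minutes past 12:00.
Actual time: (720 - 658) mod 720 = 62 minutes = 1:02.

Final answer: 1:02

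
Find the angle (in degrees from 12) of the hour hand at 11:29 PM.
The hour hand moves 30 degrees per hour and 0.5 degrees per minute.
At 11:29: (11) x 30 + 29 x 0.5 = 330 + 14.5 = 344.5 degrees

Final answer: 344.5 degrees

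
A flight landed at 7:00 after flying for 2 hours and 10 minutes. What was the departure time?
Starting time: 7:00 = 420 total minutes past 12:00
Subtracting: 2 hours and 10 minutes = 130 minutes
420 - 130 = 290 minutes
= 4 hours and 50 minutes past 12:00 = 4:50

Final answer: 4:50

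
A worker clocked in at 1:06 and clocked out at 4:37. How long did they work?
From 1:06 to 4:37:
(4 x 60 + 37) - (1 x 60 + 6) = 277 - 66 = 211 minutes
= 3 hours and 31 minutes

Final answer: 3 hours and 31 minutes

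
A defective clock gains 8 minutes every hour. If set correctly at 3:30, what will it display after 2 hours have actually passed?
For every 60 true minutes, the faulty clock advances 60 + 8 = 68 minutes.
True elapsed: 2 hours = 120 minutes.
Faulty clock advances: 120 x 68/60 = 136 minutes (drift: 16 minutes ahead).
Shown time: 3:30 + 136 minutes = 5:46.

Final answer: 5:46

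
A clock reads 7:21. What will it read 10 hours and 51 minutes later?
Starting time: 7:21
Adding 51 minutes to 21 minutes: 21 + 51 = 72 minutes = 1 hour and 12 minutes
Adding 10 hours: 7 + 10 + 1 (carry) = 18 - 12 = 6
Final time: 6:12

Final answer: 6:12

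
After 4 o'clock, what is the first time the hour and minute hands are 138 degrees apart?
At t minutes past 4:00, the hour hand is at 30 x 4 + 0.5t degrees and the minute hand is at 6t degrees.
The smaller angle between them is 138 degrees when |30H - 5.5t| = 138 or |30H - 5.5t| = 222.
With H = 4, solve 30 x 4 - 5.5t = +/- target for each target:
  t = (30 x 4 - 138) / 5.5 = -3.27 (outside (0, 60))
  t = (30 x 4 + 138) / 5.5 = 46.91
  t = (30 x 4 - 222) / 5.5 = -18.55 (outside (0, 60))
  t = (30 x 4 + 222) / 5.5 = 62.18 (outside (0, 60))
Valid solutions in (0, 60): {46.91} minutes.
The first occurrence is t = 46.91 minutes.
The hands form a 138-degree angle at 46.91 minutes past 4:00.

Final answer: 46.91 minutes past 4:00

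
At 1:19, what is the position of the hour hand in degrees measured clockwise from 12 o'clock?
The hour hand moves 30 degrees per hour and 0.5 degrees per minute.
At 1:19: (1) x 30 + 19 x 0.5 = 30 + 9.5 = 39.5 degrees

Final answer: 39.5 degrees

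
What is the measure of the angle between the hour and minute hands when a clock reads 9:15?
Hour hand position: 9 x 30 + 15 x 0.5 = 277.5 degrees
Minute hand position: 15 x 6 = 90 degrees
Difference: |277.5 - 90| = 187.5 degrees
Since 187.5 > 180, the smaller angle is 360 - 187.5 = 172.5 degrees

Final answer: 172.5 degrees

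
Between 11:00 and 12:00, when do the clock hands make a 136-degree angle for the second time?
At t minutes past 11:00, the hour hand is at 30 x 11 + 0.5t degrees and the minute hand is at 6t degrees.
The smaller angle between them is 136 degrees when |30H - 5.5t| = 136 or |30H - 5.5t| = 224.
With H = 11, solve 30 x 11 - 5.5t = +/- target for each target:
  t = (30 x 11 - 136) / 5.5 = 35.27
  t = (30 x 11 + 136) / 5.5 = 84.73 (outside (0, 60))
  t = (30 x 11 - 224) / 5.5 = 19.27
  t = (30 x 11 + 224) / 5.5 = 100.73 (outside (0, 60))
Valid solutions in (0, 60): {19.27, 35.27} minutes.
The second occurrence is t = 35.27 minutes.
The hands form a 136-degree angle at 35.27 minutes past 11:00.

Final answer: 35.27 minutes past 11:00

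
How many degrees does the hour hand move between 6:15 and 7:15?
The hour hand moves 0.5 degrees per minute.
Time elapsed: 7:15 - 6:15 = 60 minutes
Angular displacement: 60 x 0.5 = 30 degrees

Final answer: 30 degrees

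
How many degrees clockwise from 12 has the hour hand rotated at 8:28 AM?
The hour hand moves 30 degrees per hour and 0.5 degrees per minute.
At 8:28: (8) x 30 + 28 x 0.5 = 240 + 14 = 254 degrees

Final answer: 254 degrees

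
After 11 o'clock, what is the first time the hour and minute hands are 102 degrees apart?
At t minutes past 11:00, the hour hand is at 30 x 11 + 0.5t degrees and the minute hand is at 6t degrees.
The smaller angle between them is 102 degrees when |30H - 5.5t| = 102 or |30H - 5.5t| = 258.
With H = 11, solve 30 x 11 - 5.5t = +/- target for each target:
  t = (30 x 11 - 102) / 5.5 = 41.45
  t = (30 x 11 + 102) / 5.5 = 78.55 (outside (0, 60))
  t = (30 x 11 - 258) / 5.5 = 13.09
  t = (30 x 11 + 258) / 5.5 = 106.91 (outside (0, 60))
Valid solutions in (0, 60): {13.09, 41.45} minutes.
The first occurrence is t = 13.09 minutes.
The hands form a 102-degree angle at 13.09 minutes past 11:00.

Final answer: 13.09 minutes past 11:00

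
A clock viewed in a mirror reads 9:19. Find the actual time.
Reflection across the vertical (12-6) axis maps a hand at angle A degrees to (360 - A) degrees, which sends a reading of T minutes past 12:00 to (720 - T) minutes past 12:00.
Mirror reads 9:19 = 559 minutes past 12:00.
Actual time: (720 - 559) mod 720 = 161 minutes = 2:41.

Final answer: 2:41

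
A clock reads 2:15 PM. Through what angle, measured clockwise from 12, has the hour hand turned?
The hour hand moves 30 degrees per hour and 0.5 degrees per minute.
At 2:15: (2) x 30 + 15 x 0.5 = 60 + 7.5 = 67.5 degrees

Final answer: 67.5 degrees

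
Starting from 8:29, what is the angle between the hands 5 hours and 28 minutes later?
First find the time 5 hours and 28 minutes after 8:29.
Total minutes: 8 x 60 + 29 + 5 x 60 + 28 = 837.
837 mod 720 = 117 minutes = 1:57.
Now compute the angle at 1:57:
Hour hand: 1 x 30 + 57 x 0.5 = 58.5 degrees
Minute hand: 57 x 6 = 342 degrees
Difference: |58.5 - 342| = 283.5 degrees
Smaller angle: 360 - 283.5 = 76.5 degrees

Final answer: 76.5 degrees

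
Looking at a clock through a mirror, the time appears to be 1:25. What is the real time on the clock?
Reflection across the vertical (12-6) axis maps a hand at angle A degrees to (360 - A) degrees, which sends a reading of T minutes past 12:00 to (720 - T) minutes past 12:00.
Mirror reads 1:25 = 85 minutes past 12:00.
Actual time: (720 - 85) mod 720 = 635 minutes = 10:35.

Final answer: 10:35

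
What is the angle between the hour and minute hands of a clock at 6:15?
Hour hand position: 6 x 30 + 15 x 0.5 = 187.5 degrees
Minute hand position: 15 x 6 = 90 degrees
Difference: |187.5 - 90| = 97.5 degrees
The angle between the hands is 97.5 degrees

Final answer: 97.5 degrees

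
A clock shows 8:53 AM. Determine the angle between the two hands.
Hour hand position: 8 x 30 + 53 x 0.5 = 266.5 degrees
Minute hand position: 53 x 6 = 318 degrees
Difference: |266.5 - 318| = 51.5 degrees
The angle between the hands is 51.5 degrees

Final answer: 51.5 degrees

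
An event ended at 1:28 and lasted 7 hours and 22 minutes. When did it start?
Starting time: 1:28 = 88 total minutes past 12:00
Subtracting: 7 hours and 22 minutes = 442 minutes
88 - 442 = -354 (negative, add 12 hours = 720) = 366 minutes
= 6 hours and 6 minutes past 12:00 = 6:06

Final answer: 6:06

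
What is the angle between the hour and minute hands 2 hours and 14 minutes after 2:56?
First find the time 2 hours and 14 minutes after 2:56.
Total minutes: 2 x 60 + 56 + 2 x 60 + 14 = 310.
310 mod 720 = 310 minutes = 5:10.
Now compute the angle at 5:10:
Hour hand: 5 x 30 + 10 x 0.5 = 155 degrees
Minute hand: 10 x 6 = 60 degrees
Difference: |155 - 60| = 95 degrees
The angle is 95 degrees

Final answer: 95 degrees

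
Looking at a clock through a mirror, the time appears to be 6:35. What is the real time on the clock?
Reflection across the vertical (12-6) axis maps a hand at angle A degrees to (360 - A) degrees, which sends a reading of T minutes past 12:00 to (720 - T) minutes past 12:00.
Mirror reads 6:35 = 395 minutes past 12:00.
Actual time: (720 - 395) mod 720 = 325 minutes = 5:25.

Final answer: 5:25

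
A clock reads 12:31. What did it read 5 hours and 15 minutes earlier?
Starting time: 12:31 = 31 total minutes past 12:00
Subtracting: 5 hours and 15 minutes = 315 minutes
31 - 315 = -284 (negative, add 12 hours = 720) = 436 minutes
= 7 hours and 16 minutes past 12:00 = 7:16

Final answer: 7:16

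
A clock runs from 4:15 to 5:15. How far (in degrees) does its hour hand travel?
The hour hand moves 0.5 degrees per minute.
Time elapsed: 5:15 - 4:15 = 60 minutes
Angular displacement: 60 x 0.5 = 30 degrees

Final answer: 30 degrees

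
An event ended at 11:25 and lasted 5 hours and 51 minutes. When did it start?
Starting time: 11:25 = 685 total minutes past 12:00
Subtracting: 5 hours and 51 minutes = 351 minutes
685 - 351 = 334 minutes
= 5 hours and 34 minutes past 12:00 = 5:34

Final answer: 5:34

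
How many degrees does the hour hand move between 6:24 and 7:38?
The hour hand moves 0.5 degrees per minute.
Time elapsed: 7:38 - 6:24 = 74 minutes
Angular displacement: 74 x 0.5 = 37 degrees

Final answer: 37 degrees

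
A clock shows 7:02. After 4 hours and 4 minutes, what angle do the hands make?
First find the time 4 hours and 4 minutes after 7:02.
Total minutes: 7 x 60 + 2 + 4 x 60 + 4 = 666.
666 mod 720 = 666 minutes = 11:06.
Now compute the angle at 11:06:
Hour hand: 11 x 30 + 6 x 0.5 = 333 degrees
Minute hand: 6 x 6 = 36 degrees
Difference: |333 - 36| = 297 degrees
Smaller angle: 360 - 297 = 63 degrees

Final answer: 63 degrees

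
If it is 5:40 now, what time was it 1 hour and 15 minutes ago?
Starting time: 5:40 = 340 total minutes past 12:00
Subtracting: 1 hour and 15 minutes = 75 minutes
340 - 75 = 265 minutes
= 4 hours and 25 minutes past 12:00 = 4:25

Final answer: 4:25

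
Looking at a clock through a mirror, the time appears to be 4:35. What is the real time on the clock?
Reflection across the vertical (12-6) axis maps a hand at angle A degrees to (360 - A) degrees, which sends a reading of T minutes past 12:00 to (720 - T) minutes past 12:00.
Mirror reads 4:35 = 275 minutes past 12:00.
Actual time: (720 - 275) mod 720 = 445 minutes = 7:25.

Final answer: 7:25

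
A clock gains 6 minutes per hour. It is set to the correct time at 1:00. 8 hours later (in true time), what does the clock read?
For every 60 true minutes, the faulty clock advances 60 + 6 = 66 minutes.
True elapsed: 8 hours = 480 minutes.
Faulty clock advances: 480 x 66/60 = 528 minutes (drift: 48 minutes ahead).
Shown time: 1:00 + 528 minutes = 9:48.

Final answer: 9:48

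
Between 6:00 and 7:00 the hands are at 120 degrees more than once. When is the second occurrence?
At t minutes past 6:00, the hour hand is at 30 x 6 + 0.5t degrees and the minute hand is at 6t degrees.
The smaller angle between them is 120 degrees when |30H - 5.5t| = 120 or |30H - 5.5t| = 240.
With H = 6, solve 30 x 6 - 5.5t = +/- target for each target:
  t = (30 x 6 - 120) / 5.5 = 10.91
  t = (30 x 6 + 120) / 5.5 = 54.55
  t = (30 x 6 - 240) / 5.5 = -10.91 (outside (0, 60))
  t = (30 x 6 + 240) / 5.5 = 76.36 (outside (0, 60))
Valid solutions in (0, 60): {10.91, 54.55} minutes.
The second occurrence is t = 54.55 minutes.
The hands form a 120-degree angle at 54.55 minutes past 6:00.

Final answer: 54.55 minutes past 6:00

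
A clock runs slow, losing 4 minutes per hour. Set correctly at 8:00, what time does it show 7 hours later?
For every 60 true minutes, the faulty clock advances 60 - 4 = 56 minutes.
True elapsed: 7 hours = 420 minutes.
Faulty clock advances: 420 x 56/60 = 392 minutes (drift: 28 minutes behind).
Shown time: 8:00 + 392 minutes = 2:32.

Final answer: 2:32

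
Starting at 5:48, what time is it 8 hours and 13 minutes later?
Starting time: 5:48
Adding 13 minutes to 48 minutes: 48 + 13 = 61 minutes = 1 hour and 1 minute
Adding 8 hours: 5 + 8 + 1 (carry) = 14 - 12 = 2
Final time: 2:01

Final answer: 2:01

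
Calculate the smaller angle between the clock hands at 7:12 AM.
Hour hand position: 7 x 30 + 12 x 0.5 = 216 degrees
Minute hand position: 12 x 6 = 72 degrees
Difference: |216 - 72| = 144 degrees
The angle between the hands is 144 degrees

Final answer: 144 degrees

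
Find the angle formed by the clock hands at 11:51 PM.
Hour hand position: 11 x 30 + 51 x 0.5 = 355.5 degrees
Minute hand position: 51 x 6 = 306 degrees
Difference: |355.5 - 306| = 49.5 degrees
The angle between the hands is 49.5 degrees

Final answer: 49.5 degrees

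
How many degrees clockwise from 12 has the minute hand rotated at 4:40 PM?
The minute hand moves 6 degrees per minute.
At 4:40: 40 x 6 = 240 degrees

Final answer: 240 degrees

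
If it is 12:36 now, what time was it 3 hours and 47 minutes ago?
Starting time: 12:36 = 36 total minutes past 12:00
Subtracting: 3 hours and 47 minutes = 227 minutes
36 - 227 = -191 (negative, add 12 hours = 720) = 529 minutes
= 8 hours and 49 minutes past 12:00 = 8:49

Final answer: 8:49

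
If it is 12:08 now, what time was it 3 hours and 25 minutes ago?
Starting time: 12:08 = 8 total minutes past 12:00
Subtracting: 3 hours and 25 minutes = 205 minutes
8 - 205 = -197 (negative, add 12 hours = 720) = 523 minutes
= 8 hours and 43 minutes past 12:00 = 8:43

Final answer: 8:43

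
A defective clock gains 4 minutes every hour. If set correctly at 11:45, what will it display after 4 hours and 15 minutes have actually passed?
For every 60 true minutes, the faulty clock advances 60 + 4 = 64 minutes.
True elapsed: 4 hours and 15 minutes = 255 minutes.
Faulty clock advances: 255 x 64/60 = 272 minutes (drift: 17 minutes ahead).
Shown time: 11:45 + 272 minutes = 4:17.

Final answer: 4:17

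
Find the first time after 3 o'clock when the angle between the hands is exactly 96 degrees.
At t minutes past 3:00, the hour hand is at 30 x 3 + 0.5t degrees and the minute hand is at 6t degrees.
The smaller angle between them is 96 degrees when |30H - 5.5t| = 96 or |30H - 5.5t| = 264.
With H = 3, solve 30 x 3 - 5.5t = +/- target for each target:
  t = (30 x 3 - 96) / 5.5 = -1.09 (outside (0, 60))
  t = (30 x 3 + 96) / 5.5 = 33.82
  t = (30 x 3 - 264) / 5.5 = -31.64 (outside (0, 60))
  t = (30 x 3 + 264) / 5.5 = 64.36 (outside (0, 60))
Valid solutions in (0, 60): {33.82} minutes.
The first occurrence is t = 33.82 minutes.
The hands form a 96-degree angle at 33.82 minutes past 3:00.

Final answer: 33.82 minutes past 3:00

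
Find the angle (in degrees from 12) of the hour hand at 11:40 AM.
The hour hand moves 30 degrees per hour and 0.5 degrees per minute.
At 11:40: (11) x 30 + 40 x 0.5 = 330 + 20 = 350 degrees

Final answer: 350 degrees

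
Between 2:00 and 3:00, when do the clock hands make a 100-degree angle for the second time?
At t minutes past 2:00, the hour hand is at 30 x 2 + 0.5t degrees and the minute hand is at 6t degrees.
The smaller angle between them is 100 degrees when |30H - 5.5t| = 100 or |30H - 5.5t| = 260.
With H = 2, solve 30 x 2 - 5.5t = +/- target for each target:
  t = (30 x 2 - 100) / 5.5 = -7.27 (outside (0, 60))
  t = (30 x 2 + 100) / 5.5 = 29.09
  t = (30 x 2 - 260) / 5.5 = -36.36 (outside (0, 60))
  t = (30 x 2 + 260) / 5.5 = 58.18
Valid solutions in (0, 60): {29.09, 58.18} minutes.
The second occurrence is t = 58.18 minutes.
The hands form a 100-degree angle at 58.18 minutes past 2:00.

Final answer: 58.18 minutes past 2:00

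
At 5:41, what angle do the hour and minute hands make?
Hour hand position: 5 x 30 + 41 x 0.5 = 170.5 degrees
Minute hand position: 41 x 6 = 246 degrees
Difference: |170.5 - 246| = 75.5 degrees
The angle between the hands is 75.5 degrees

Final answer: 75.5 degrees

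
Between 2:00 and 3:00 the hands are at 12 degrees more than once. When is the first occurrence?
At t minutes past 2:00, the hour hand is at 30 x 2 + 0.5t degrees and the minute hand is at 6t degrees.
The smaller angle between them is 12 degrees when |30H - 5.5t| = 12 or |30H - 5.5t| = 348.
With H = 2, solve 30 x 2 - 5.5t = +/- target for each target:
  t = (30 x 2 - 12) / 5.5 = 8.73
  t = (30 x 2 + 12) / 5.5 = 13.09
  t = (30 x 2 - 348) / 5.5 = -52.36 (outside (0, 60))
  t = (30 x 2 + 348) / 5.5 = 74.18 (outside (0, 60))
Valid solutions in (0, 60): {8.73, 13.09} minutes.
The first occurrence is t = 8.73 minutes.
The hands form a 12-degree angle at 8.73 minutes past 2:00.

Final answer: 8.73 minutes past 2:00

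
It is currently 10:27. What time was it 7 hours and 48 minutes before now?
Starting time: 10:27 = 627 total minutes past 12:00
Subtracting: 7 hours and 48 minutes = 468 minutes
627 - 468 = 159 minutes
= 2 hours and 39 minutes past 12:00 = 2:39

Final answer: 2:39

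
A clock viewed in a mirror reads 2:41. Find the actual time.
Reflection across the vertical (12-6) axis maps a hand at angle A degrees to (360 - A) degrees, which sends a reading of T minutes past 12:00 to (720 - T) minutes past 12:00.
Mirror reads 2:41 = 161 minutes past 12:00.
Actual time: (720 - 161) mod 720 = 559 minutes = 9:19.

Final answer: 9:19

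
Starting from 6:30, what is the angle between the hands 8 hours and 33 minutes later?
First find the time 8 hours and 33 minutes after 6:30.
Total minutes: 6 x 60 + 30 + 8 x 60 + 33 = 903.
903 mod 720 = 183 minutes = 3:03.
Now compute the angle at 3:03:
Hour hand: 3 x 30 + 3 x 0.5 = 91.5 degrees
Minute hand: 3 x 6 = 18 degrees
Difference: |91.5 - 18| = 73.5 degrees
The angle is 73.5 degrees

Final answer: 73.5 degrees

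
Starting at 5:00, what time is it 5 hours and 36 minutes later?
Starting time: 5:00
Adding 36 minutes to 0 minutes: 0 + 36 = 36 minutes
Adding 5 hours: 5 + 5 = 10
Final time: 10:36

Final answer: 10:36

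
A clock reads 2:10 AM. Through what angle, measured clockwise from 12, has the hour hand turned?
The hour hand moves 30 degrees per hour and 0.5 degrees per minute.
At 2:10: (2) x 30 + 10 x 0.5 = 60 + 5 = 65 degrees

Final answer: 65 degrees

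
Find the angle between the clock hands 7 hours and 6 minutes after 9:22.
First find the time 7 hours and 6 minutes after 9:22.
Total minutes: 9 x 60 + 22 + 7 x 60 + 6 = 988.
988 mod 720 = 268 minutes = 4:28.
Now compute the angle at 4:28:
Hour hand: 4 x 30 + 28 x 0.5 = 134 degrees
Minute hand: 28 x 6 = 168 degrees
Difference: |134 - 168| = 34 degrees
The angle is 34 degrees

Final answer: 34 degrees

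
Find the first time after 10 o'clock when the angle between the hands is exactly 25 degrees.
At t minutes past 10:00, the hour hand is at 30 x 10 + 0.5t degrees and the minute hand is at 6t degrees.
The smaller angle between them is 25 degrees when |30H - 5.5t| = 25 or |30H - 5.5t| = 335.
With H = 10, solve 30 x 10 - 5.5t = +/- target for each target:
  t = (30 x 10 - 25) / 5.5 = 50
  t = (30 x 10 + 25) / 5.5 = 59.09
  t = (30 x 10 - 335) / 5.5 = -6.36 (outside (0, 60))
  t = (30 x 10 + 335) / 5.5 = 115.45 (outside (0, 60))
Valid solutions in (0, 60): {50, 59.09} minutes.
The first occurrence is t = 50 minutes.
The hands form a 25-degree angle at 50 minutes past 10:00.

Final answer: 50 minutes past 10:00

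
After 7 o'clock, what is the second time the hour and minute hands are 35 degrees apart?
At t minutes past 7:00, the hour hand is at 30 x 7 + 0.5t degrees and the minute hand is at 6t degrees.
The smaller angle between them is 35 degrees when |30H - 5.5t| = 35 or |30H - 5.5t| = 325.
With H = 7, solve 30 x 7 - 5.5t = +/- target for each target:
  t = (30 x 7 - 35) / 5.5 = 31.82
  t = (30 x 7 + 35) / 5.5 = 44.55
  t = (30 x 7 - 325) / 5.5 = -20.91 (outside (0, 60))
  t = (30 x 7 + 325) / 5.5 = 97.27 (outside (0, 60))
Valid solutions in (0, 60): {31.82, 44.55} minutes.
The second occurrence is t = 44.55 minutes.
The hands form a 35-degree angle at 44.55 minutes past 7:00.

Final answer: 44.55 minutes past 7:00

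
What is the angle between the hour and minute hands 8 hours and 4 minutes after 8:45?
First find the time 8 hours and 4 minutes after 8:45.
Total minutes: 8 x 60 + 45 + 8 x 60 + 4 = 1009.
1009 mod 720 = 289 minutes = 4:49.
Now compute the angle at 4:49:
Hour hand: 4 x 30 + 49 x 0.5 = 144.5 degrees
Minute hand: 49 x 6 = 294 degrees
Difference: |144.5 - 294| = 149.5 degrees
The angle is 149.5 degrees

Final answer: 149.5 degrees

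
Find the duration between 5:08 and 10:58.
From 5:08 to 10:58:
(10 x 60 + 58) - (5 x 60 + 8) = 658 - 308 = 350 minutes
= 5 hours and 50 minutes

Final answer: 5 hours and 50 minutes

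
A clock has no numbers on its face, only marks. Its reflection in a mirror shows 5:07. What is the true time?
Reflection across the vertical (12-6) axis maps a hand at angle A degrees to (360 - A) degrees, which sends a reading of T minutes past 12:00 to (720 - T) minutes past 12:00.
Mirror reads 5:07 = 307 minutes past 12:00.
Actual time: (720 - 307) mod 720 = 413 minutes = 6:53.

Final answer: 6:53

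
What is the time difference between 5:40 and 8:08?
From 5:40 to 8:08:
(8 x 60 + 8) - (5 x 60 + 40) = 488 - 340 = 148 minutes
= 2 hours and 28 minutes

Final answer: 2 hours and 28 minutes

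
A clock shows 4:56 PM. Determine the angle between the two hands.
Hour hand position: 4 x 30 + 56 x 0.5 = 148 degrees
Minute hand position: 56 x 6 = 336 degrees
Difference: |148 - 336| = 188 degrees
Since 188 > 180, the smaller angle is 360 - 188 = 172 degrees

Final answer: 172 degrees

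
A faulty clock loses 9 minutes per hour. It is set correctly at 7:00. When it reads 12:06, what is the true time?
For every 60 true minutes, the faulty clock advances 51 minutes, so 1 faulty-clock minute corresponds to 60/51 true minutes.
From 7:00 to 12:06 on the faulty dial is 306 minutes.
True elapsed: 306 x 60/51 = 360 minutes = 6 hours.
True time: 7:00 + 6 hours = 1:00.

Final answer: 1:00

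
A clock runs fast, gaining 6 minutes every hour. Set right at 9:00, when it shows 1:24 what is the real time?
For every 60 true minutes, the faulty clock advances 66 minutes, so 1 faulty-clock minute corresponds to 60/66 true minutes.
From 9:00 to 1:24 on the faulty dial is 264 minutes.
True elapsed: 264 x 60/66 = 240 minutes = 4 hours.
True time: 9:00 + 4 hours = 1:00.

Final answer: 1:00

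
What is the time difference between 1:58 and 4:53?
From 1:58 to 4:53:
(4 x 60 + 53) - (1 x 60 + 58) = 293 - 118 = 175 minutes
= 2 hours and 55 minutes

Final answer: 2 hours and 55 minutes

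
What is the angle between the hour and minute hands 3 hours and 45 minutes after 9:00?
First find the time 3 hours and 45 minutes after 9:00.
Total minutes: 9 x 60 + 0 + 3 x 60 + 45 = 765.
765 mod 720 = 45 minutes = 12:45.
Now compute the angle at 12:45:
Hour hand: 0 x 30 + 45 x 0.5 = 22.5 degrees
Minute hand: 45 x 6 = 270 degrees
Difference: |22.5 - 270| = 247.5 degrees
Smaller angle: 360 - 247.5 = 112.5 degrees

Final answer: 112.5 degrees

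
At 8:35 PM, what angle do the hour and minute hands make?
Hour hand position: 8 x 30 + 35 x 0.5 = 257.5 degrees
Minute hand position: 35 x 6 = 210 degrees
Difference: |257.5 - 210| = 47.5 degrees
The angle between the hands is 47.5 degrees

Final answer: 47.5 degrees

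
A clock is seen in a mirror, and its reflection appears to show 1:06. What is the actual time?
Reflection across the vertical (12-6) axis maps a hand at angle A degrees to (360 - A) degrees, which sends a reading of T minutes past 12:00 to (720 - T) minutes past 12:00.
Mirror reads 1:06 = 66 minutes past 12:00.
Actual time: (720 - 66) mod 720 = 654 minutes = 10:54.

Final answer: 10:54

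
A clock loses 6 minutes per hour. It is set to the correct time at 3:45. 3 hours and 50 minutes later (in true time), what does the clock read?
For every 60 true minutes, the faulty clock advances 60 - 6 = 54 minutes.
True elapsed: 3 hours and 50 minutes = 230 minutes.
Faulty clock advances: 230 x 54/60 = 207 minutes (drift: 23 minutes behind).
Shown time: 3:45 + 207 minutes = 7:12.

Final answer: 7:12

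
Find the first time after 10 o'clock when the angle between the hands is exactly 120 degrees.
At t minutes past 10:00, the hour hand is at 30 x 10 + 0.5t degrees and the minute hand is at 6t degrees.
The smaller angle between them is 120 degrees when |30H - 5.5t| = 120 or |30H - 5.5t| = 240.
With H = 10, solve 30 x 10 - 5.5t = +/- target for each target:
  t = (30 x 10 - 120) / 5.5 = 32.73
  t = (30 x 10 + 120) / 5.5 = 76.36 (outside (0, 60))
  t = (30 x 10 - 240) / 5.5 = 10.91
  t = (30 x 10 + 240) / 5.5 = 98.18 (outside (0, 60))
Valid solutions in (0, 60): {10.91, 32.73} minutes.
The first occurrence is t = 10.91 minutes.
The hands form a 120-degree angle at 10.91 minutes past 10:00.

Final answer: 10.91 minutes past 10:00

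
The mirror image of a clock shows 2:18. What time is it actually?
Reflection across the vertical (12-6) axis maps a hand at angle A degrees to (360 - A) degrees, which sends a reading of T minutes past 12:00 to (720 - T) minutes past 12:00.
Mirror reads 2:18 = 138 minutes past 12:00.
Actual time: (720 - 138) mod 720 = 582 minutes = 9:42.

Final answer: 9:42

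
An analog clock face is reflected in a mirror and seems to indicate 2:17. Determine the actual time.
Reflection across the vertical (12-6) axis maps a hand at angle A degrees to (360 - A) degrees, which sends a reading of T minutes past 12:00 to (720 - T) minutes past 12:00.
Mirror reads 2:17 = 137 minutes past 12:00.
Actual time: (720 - 137) mod 720 = 583 minutes = 9:43.

Final answer: 9:43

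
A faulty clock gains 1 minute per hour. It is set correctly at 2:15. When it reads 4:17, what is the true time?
For every 60 true minutes, the faulty clock advances 61 minutes, so 1 faulty-clock minute corresponds to 60/61 true minutes.
From 2:15 to 4:17 on the faulty dial is 122 minutes.
True elapsed: 122 x 60/61 = 120 minutes = 2 hours.
True time: 2:15 + 2 hours = 4:15.

Final answer: 4:15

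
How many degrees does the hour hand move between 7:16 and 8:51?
The hour hand moves 0.5 degrees per minute.
Time elapsed: 8:51 - 7:16 = 95 minutes
Angular displacement: 95 x 0.5 = 47.5 degrees

Final answer: 47.5 degrees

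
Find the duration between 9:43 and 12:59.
From 9:43 to 12:59:
(12 x 60 + 59) - (9 x 60 + 43) = 779 - 583 = 196 minutes
= 3 hours and 16 minutes

Final answer: 3 hours and 16 minutes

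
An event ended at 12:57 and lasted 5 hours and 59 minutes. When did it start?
Starting time: 12:57 = 57 total minutes past 12:00
Subtracting: 5 hours and 59 minutes = 359 minutes
57 - 359 = -302 (negative, add 12 hours = 720) = 418 minutes
= 6 hours and 58 minutes past 12:00 = 6:58

Final answer: 6:58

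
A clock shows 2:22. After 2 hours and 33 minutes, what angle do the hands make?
First find the time 2 hours and 33 minutes after 2:22.
Total minutes: 2 x 60 + 22 + 2 x 60 + 33 = 295.
295 mod 720 = 295 minutes = 4:55.
Now compute the angle at 4:55:
Hour hand: 4 x 30 + 55 x 0.5 = 147.5 degrees
Minute hand: 55 x 6 = 330 degrees
Difference: |147.5 - 330| = 182.5 degrees
Smaller angle: 360 - 182.5 = 177.5 degrees

Final answer: 177.5 degrees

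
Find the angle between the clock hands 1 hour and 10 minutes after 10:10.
First find the time 1 hour and 10 minutes after 10:10.
Total minutes: 10 x 60 + 10 + 1 x 60 + 10 = 680.
680 mod 720 = 680 minutes = 11:20.
Now compute the angle at 11:20:
Hour hand: 11 x 30 + 20 x 0.5 = 340 degrees
Minute hand: 20 x 6 = 120 degrees
Difference: |340 - 120| = 220 degrees
Smaller angle: 360 - 220 = 140 degrees

Final answer: 140 degrees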